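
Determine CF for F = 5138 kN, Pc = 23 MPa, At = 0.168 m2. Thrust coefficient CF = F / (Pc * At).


CF = 5138000 / (23e6 * 0.168) = 1.33

1.33


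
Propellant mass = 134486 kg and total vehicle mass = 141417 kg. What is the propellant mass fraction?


PMF = 134486 / 141417 = 0.951

0.951


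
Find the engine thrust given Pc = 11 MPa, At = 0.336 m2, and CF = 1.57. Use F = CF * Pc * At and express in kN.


F = 1.57 * 11e6 * 0.336 = 5.8027e+06 N = 5802.7 kN

5802.7 kN


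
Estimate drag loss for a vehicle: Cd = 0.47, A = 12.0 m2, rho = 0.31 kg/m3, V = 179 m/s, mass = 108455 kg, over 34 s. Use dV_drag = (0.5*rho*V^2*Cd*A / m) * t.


D = 0.5 * 0.31 * 179^2 * 0.47 * 12.0 = 28010.24 N
a = 28010.24 / 108455 = 0.2583 m/s2
dV = 0.2583 * 34 = 8.8 m/s

8.8 m/s


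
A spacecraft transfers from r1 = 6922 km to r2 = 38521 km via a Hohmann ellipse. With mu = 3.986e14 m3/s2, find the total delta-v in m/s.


V1 = sqrt(mu/r1) = 7588.45 m/s
dV1 = V1*(sqrt(2*r2/(r1+r2)) - 1) = 2292.15 m/s
V2 = sqrt(mu/r2) = 3216.77 m/s
dV2 = V2*(1 - sqrt(2*r1/(r1+r2))) = 1441.28 m/s
Total dV = 3733 m/s

3733 m/s


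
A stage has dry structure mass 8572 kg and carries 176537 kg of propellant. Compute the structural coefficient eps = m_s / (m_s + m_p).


eps = 8572 / (8572 + 176537) = 0.0463

0.0463


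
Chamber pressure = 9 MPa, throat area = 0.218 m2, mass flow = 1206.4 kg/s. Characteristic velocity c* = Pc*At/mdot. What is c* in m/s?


c* = 9e6 * 0.218 / 1206.4 = 1626 m/s

1626 m/s


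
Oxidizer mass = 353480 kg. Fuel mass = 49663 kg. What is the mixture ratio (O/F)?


MR = 353480 / 49663 = 7.12

7.12


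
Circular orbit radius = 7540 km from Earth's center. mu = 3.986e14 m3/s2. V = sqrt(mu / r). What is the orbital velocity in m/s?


V = sqrt(3.986e14 / 7540000) = 7271 m/s

7271 m/s


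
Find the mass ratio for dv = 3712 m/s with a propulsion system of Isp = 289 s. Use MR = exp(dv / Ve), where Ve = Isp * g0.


Ve = 289 * 9.81 = 2835.09 m/s
MR = exp(3712 / 2835.09) = 3.704

3.704


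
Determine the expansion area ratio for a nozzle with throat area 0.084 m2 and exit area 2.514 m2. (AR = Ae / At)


AR = 2.514 / 0.084 = 29.9

29.9


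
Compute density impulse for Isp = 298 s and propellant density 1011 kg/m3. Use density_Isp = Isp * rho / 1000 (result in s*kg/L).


rho*Isp = 298 * 1011 / 1000 = 301 s*kg/L

301 s*kg/L


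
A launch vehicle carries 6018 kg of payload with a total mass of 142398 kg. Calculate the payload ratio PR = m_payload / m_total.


PR = 6018 / 142398 = 0.0423

0.0423


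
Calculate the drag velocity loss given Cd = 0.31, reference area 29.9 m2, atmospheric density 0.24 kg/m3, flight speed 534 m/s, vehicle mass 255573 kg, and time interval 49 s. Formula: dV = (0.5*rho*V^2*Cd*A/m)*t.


D = 0.5 * 0.24 * 534^2 * 0.31 * 29.9 = 317173.32 N
a = 317173.32 / 255573 = 1.241 m/s2
dV = 1.241 * 49 = 60.8 m/s

60.8 m/s


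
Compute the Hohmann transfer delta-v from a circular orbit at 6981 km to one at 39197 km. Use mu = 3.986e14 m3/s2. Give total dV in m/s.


V1 = sqrt(mu/r1) = 7556.31 m/s
dV1 = V1*(sqrt(2*r2/(r1+r2)) - 1) = 2289.1 m/s
V2 = sqrt(mu/r2) = 3188.91 m/s
dV2 = V2*(1 - sqrt(2*r1/(r1+r2))) = 1435.44 m/s
Total dV = 3725 m/s

3725 m/s


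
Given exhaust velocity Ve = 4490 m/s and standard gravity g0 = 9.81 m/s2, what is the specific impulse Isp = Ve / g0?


Isp = Ve / g0 = 4490 / 9.81 = 457.7 s

457.7 s


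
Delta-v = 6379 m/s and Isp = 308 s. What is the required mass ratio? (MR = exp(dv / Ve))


Ve = 308 * 9.81 = 3021.48 m/s
MR = exp(6379 / 3021.48) = 8.258

8.258


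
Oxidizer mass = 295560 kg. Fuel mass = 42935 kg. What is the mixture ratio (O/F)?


MR = 295560 / 42935 = 6.88

6.88


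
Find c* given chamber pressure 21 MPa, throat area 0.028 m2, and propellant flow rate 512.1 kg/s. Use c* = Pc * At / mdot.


c* = 21e6 * 0.028 / 512.1 = 1148 m/s

1148 m/s


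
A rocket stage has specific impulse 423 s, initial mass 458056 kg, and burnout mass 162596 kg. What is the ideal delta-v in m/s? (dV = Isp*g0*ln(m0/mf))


Ve = 423 * 9.81 = 4149.63 m/s
dV = 4149.63 * ln(458056/162596) = 4298 m/s

4298 m/s


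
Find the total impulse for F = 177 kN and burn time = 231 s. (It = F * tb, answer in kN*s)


It = 177 * 231 = 40887 kN*s

40887 kN*s


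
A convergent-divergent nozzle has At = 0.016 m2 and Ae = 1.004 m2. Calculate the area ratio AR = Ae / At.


AR = 1.004 / 0.016 = 62.8

62.8


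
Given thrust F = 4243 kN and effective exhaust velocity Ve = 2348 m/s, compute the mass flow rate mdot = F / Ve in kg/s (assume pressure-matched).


mdot = F / Ve = 4243000 / 2348 = 1807.1 kg/s

1807.1 kg/s


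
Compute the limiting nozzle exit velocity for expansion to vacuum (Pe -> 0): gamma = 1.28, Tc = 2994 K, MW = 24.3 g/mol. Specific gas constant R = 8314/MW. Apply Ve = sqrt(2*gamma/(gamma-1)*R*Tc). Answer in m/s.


R = 8314 / 24.3 = 342.14 J/(kg.K)
Ve = sqrt(2 * 1.28 / (1.28 - 1) * 342.14 * 2994) = 3060 m/s

3060 m/s


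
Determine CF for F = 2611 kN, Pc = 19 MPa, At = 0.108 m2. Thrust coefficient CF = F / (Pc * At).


CF = 2611000 / (19e6 * 0.108) = 1.27

1.27


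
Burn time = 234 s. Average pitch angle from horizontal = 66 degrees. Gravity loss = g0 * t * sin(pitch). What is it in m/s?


GL = 9.81 * 234 * sin(66 deg) = 2097 m/s

2097 m/s


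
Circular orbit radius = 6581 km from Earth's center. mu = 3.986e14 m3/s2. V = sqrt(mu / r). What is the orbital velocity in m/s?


V = sqrt(3.986e14 / 6581000) = 7783 m/s

7783 m/s


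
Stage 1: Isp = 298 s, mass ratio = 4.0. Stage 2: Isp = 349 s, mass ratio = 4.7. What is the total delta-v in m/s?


dV1 = 298 * 9.81 * ln(4.0) = 4052.7 m/s
dV2 = 349 * 9.81 * ln(4.7) = 5298.4 m/s
Total dV = 4052.7 + 5298.4 = 9351.1 m/s ~ 9351 m/s

9351 m/s


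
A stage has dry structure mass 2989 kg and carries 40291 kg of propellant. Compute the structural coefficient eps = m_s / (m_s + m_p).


eps = 2989 / (2989 + 40291) = 0.0691

0.0691


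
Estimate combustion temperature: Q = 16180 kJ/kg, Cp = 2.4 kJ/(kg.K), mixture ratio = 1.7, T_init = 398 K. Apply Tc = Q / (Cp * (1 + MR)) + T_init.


Tc = 16180 / (2.4 * (1 + 1.7)) + 398 = 2895 K

2895 K


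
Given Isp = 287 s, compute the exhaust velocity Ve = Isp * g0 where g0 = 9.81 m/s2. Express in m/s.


Ve = Isp * g0 = 287 * 9.81 = 2815.5 m/s

2815.5 m/s


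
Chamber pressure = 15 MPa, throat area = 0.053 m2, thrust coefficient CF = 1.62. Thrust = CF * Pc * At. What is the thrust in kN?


F = 1.62 * 15e6 * 0.053 = 1.2879e+06 N = 1287.9 kN

1287.9 kN


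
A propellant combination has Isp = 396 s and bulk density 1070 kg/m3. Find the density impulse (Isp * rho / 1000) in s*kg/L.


rho*Isp = 396 * 1070 / 1000 = 424 s*kg/L

424 s*kg/L


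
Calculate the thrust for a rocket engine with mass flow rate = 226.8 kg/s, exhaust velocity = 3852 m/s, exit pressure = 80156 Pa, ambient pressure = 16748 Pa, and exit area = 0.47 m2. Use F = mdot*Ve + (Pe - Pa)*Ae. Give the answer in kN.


F = 226.8 * 3852 + (80156 - 16748) * 0.47 = 903435.0 N = 903.4 kN

903.4 kN


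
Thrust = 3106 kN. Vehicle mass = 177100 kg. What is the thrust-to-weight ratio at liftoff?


TWR = 3106000 / (177100 * 9.81) = 1.79

1.79


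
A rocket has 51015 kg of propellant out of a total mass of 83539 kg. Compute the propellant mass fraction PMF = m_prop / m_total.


PMF = 51015 / 83539 = 0.611

0.611


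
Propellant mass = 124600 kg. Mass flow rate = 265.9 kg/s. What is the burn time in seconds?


tb = 124600 / 265.9 = 468.6 s

468.6 s


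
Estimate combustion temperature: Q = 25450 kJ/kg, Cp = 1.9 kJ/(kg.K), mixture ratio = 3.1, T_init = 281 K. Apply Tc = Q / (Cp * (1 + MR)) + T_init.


Tc = 25450 / (1.9 * (1 + 3.1)) + 281 = 3548 K

3548 K


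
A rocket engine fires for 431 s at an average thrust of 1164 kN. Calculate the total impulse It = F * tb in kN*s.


It = 1164 * 431 = 501684 kN*s

501684 kN*s


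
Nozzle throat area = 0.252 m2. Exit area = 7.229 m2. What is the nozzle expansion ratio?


AR = 7.229 / 0.252 = 28.7

28.7


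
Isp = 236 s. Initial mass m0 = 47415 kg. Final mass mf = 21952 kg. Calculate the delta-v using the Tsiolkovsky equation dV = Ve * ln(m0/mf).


Ve = 236 * 9.81 = 2315.16 m/s
dV = 2315.16 * ln(47415/21952) = 1783 m/s

1783 m/s


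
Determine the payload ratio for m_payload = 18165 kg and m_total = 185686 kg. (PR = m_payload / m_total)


PR = 18165 / 185686 = 0.0978

0.0978


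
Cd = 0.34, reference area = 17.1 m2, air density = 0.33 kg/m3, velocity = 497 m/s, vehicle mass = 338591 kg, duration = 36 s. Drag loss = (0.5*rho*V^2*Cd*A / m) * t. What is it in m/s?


D = 0.5 * 0.33 * 497^2 * 0.34 * 17.1 = 236958.2 N
a = 236958.2 / 338591 = 0.6998 m/s2
dV = 0.6998 * 36 = 25.2 m/s

25.2 m/s


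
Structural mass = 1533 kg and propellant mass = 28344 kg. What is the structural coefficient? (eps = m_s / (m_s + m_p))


eps = 1533 / (1533 + 28344) = 0.0513

0.0513


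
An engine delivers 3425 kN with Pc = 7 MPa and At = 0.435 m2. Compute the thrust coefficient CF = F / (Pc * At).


CF = 3425000 / (7e6 * 0.435) = 1.12

1.12


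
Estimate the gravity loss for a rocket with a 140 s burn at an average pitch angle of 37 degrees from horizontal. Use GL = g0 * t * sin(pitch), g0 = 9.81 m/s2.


GL = 9.81 * 140 * sin(37 deg) = 827 m/s

827 m/s


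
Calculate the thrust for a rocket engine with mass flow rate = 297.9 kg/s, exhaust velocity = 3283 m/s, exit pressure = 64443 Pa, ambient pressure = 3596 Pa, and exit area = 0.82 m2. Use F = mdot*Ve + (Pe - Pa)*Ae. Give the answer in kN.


F = 297.9 * 3283 + (64443 - 3596) * 0.82 = 1.0279e+06 N = 1027.9 kN

1027.9 kN


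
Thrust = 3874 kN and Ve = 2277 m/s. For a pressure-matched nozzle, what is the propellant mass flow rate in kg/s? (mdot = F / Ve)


mdot = F / Ve = 3874000 / 2277 = 1701.4 kg/s

1701.4 kg/s


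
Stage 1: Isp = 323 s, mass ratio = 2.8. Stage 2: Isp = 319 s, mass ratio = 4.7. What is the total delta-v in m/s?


dV1 = 323 * 9.81 * ln(2.8) = 3262.5 m/s
dV2 = 319 * 9.81 * ln(4.7) = 4842.9 m/s
Total dV = 3262.5 + 4842.9 = 8105.4 m/s ~ 8105 m/s

8105 m/s


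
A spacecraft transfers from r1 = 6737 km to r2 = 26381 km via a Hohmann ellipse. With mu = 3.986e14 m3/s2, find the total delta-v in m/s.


V1 = sqrt(mu/r1) = 7691.93 m/s
dV1 = V1*(sqrt(2*r2/(r1+r2)) - 1) = 2016.83 m/s
V2 = sqrt(mu/r2) = 3887.08 m/s
dV2 = V2*(1 - sqrt(2*r1/(r1+r2))) = 1407.72 m/s
Total dV = 3425 m/s

3425 m/s


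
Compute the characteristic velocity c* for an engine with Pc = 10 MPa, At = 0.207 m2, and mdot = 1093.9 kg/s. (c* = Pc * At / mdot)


c* = 10e6 * 0.207 / 1093.9 = 1892 m/s

1892 m/s


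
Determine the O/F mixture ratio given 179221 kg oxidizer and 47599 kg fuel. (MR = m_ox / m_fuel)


MR = 179221 / 47599 = 3.77

3.77


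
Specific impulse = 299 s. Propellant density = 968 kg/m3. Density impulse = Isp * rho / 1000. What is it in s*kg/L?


rho*Isp = 299 * 968 / 1000 = 289 s*kg/L

289 s*kg/L


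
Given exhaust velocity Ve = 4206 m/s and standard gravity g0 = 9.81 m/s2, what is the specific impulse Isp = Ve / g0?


Isp = Ve / g0 = 4206 / 9.81 = 428.7 s

428.7 s


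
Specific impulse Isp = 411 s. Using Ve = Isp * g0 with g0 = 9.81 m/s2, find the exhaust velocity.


Ve = Isp * g0 = 411 * 9.81 = 4031.9 m/s

4031.9 m/s


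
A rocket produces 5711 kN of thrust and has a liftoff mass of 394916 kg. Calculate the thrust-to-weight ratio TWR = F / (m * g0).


TWR = 5711000 / (394916 * 9.81) = 1.47

1.47


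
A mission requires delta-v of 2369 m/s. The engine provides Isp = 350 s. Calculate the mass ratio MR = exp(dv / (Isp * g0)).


Ve = 350 * 9.81 = 3433.5 m/s
MR = exp(2369 / 3433.5) = 1.994

1.994


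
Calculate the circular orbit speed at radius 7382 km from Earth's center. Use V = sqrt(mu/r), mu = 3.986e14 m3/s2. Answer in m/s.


V = sqrt(3.986e14 / 7382000) = 7348 m/s

7348 m/s


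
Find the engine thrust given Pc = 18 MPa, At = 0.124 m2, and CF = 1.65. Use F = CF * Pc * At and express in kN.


F = 1.65 * 18e6 * 0.124 = 3.6828e+06 N = 3682.8 kN

3682.8 kN


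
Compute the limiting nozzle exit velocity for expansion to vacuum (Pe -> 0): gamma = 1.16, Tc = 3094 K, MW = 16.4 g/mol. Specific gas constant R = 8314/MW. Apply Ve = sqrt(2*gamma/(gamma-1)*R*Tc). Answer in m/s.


R = 8314 / 16.4 = 506.95 J/(kg.K)
Ve = sqrt(2 * 1.16 / (1.16 - 1) * 506.95 * 3094) = 4769 m/s

4769 m/s


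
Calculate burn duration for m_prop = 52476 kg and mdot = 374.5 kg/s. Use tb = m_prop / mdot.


tb = 52476 / 374.5 = 140.1 s

140.1 s


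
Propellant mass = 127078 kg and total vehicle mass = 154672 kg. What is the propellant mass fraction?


PMF = 127078 / 154672 = 0.822

0.822


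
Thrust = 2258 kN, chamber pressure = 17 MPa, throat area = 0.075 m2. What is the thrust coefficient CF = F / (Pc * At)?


CF = 2258000 / (17e6 * 0.075) = 1.77

1.77


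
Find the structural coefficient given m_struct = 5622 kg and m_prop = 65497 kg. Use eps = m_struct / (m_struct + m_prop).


eps = 5622 / (5622 + 65497) = 0.0791

0.0791


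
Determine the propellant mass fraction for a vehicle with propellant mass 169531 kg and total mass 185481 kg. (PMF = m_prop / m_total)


PMF = 169531 / 185481 = 0.914

0.914


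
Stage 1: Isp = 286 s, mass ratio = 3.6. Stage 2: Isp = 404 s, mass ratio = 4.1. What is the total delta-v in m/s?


dV1 = 286 * 9.81 * ln(3.6) = 3593.9 m/s
dV2 = 404 * 9.81 * ln(4.1) = 5592.1 m/s
Total dV = 3593.9 + 5592.1 = 9186.0 m/s ~ 9186 m/s

9186 m/s


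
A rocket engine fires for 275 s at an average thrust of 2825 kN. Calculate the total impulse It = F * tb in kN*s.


It = 2825 * 275 = 776875 kN*s

776875 kN*s


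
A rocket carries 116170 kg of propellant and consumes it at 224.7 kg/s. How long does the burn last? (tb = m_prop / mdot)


tb = 116170 / 224.7 = 517.0 s

517.0 s


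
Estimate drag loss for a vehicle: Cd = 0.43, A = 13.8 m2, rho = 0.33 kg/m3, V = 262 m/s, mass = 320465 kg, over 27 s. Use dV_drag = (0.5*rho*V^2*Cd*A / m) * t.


D = 0.5 * 0.33 * 262^2 * 0.43 * 13.8 = 67210.03 N
a = 67210.03 / 320465 = 0.2097 m/s2
dV = 0.2097 * 27 = 5.7 m/s

5.7 m/s


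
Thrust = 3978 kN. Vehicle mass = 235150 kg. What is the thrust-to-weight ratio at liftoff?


TWR = 3978000 / (235150 * 9.81) = 1.72

1.72


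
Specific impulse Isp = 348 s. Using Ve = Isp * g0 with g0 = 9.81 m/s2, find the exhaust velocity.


Ve = Isp * g0 = 348 * 9.81 = 3413.9 m/s

3413.9 m/s


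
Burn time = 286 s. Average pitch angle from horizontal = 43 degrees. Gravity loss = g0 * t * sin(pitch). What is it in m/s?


GL = 9.81 * 286 * sin(43 deg) = 1913 m/s

1913 m/s


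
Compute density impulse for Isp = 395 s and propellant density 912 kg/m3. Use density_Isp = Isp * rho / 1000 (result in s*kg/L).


rho*Isp = 395 * 912 / 1000 = 360 s*kg/L

360 s*kg/L


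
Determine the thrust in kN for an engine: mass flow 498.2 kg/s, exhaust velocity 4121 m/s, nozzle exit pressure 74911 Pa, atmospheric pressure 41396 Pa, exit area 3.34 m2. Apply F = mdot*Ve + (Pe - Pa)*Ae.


F = 498.2 * 4121 + (74911 - 41396) * 3.34 = 2.1650e+06 N = 2165.0 kN

2165.0 kN


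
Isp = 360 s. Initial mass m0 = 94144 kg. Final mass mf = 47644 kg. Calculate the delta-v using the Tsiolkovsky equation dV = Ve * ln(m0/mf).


Ve = 360 * 9.81 = 3531.6 m/s
dV = 3531.6 * ln(94144/47644) = 2405 m/s

2405 m/s


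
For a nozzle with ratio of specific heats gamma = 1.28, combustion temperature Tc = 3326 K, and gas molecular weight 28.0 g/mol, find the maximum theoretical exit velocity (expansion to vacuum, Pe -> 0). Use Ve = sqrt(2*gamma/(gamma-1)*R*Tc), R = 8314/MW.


R = 8314 / 28.0 = 296.93 J/(kg.K)
Ve = sqrt(2 * 1.28 / (1.28 - 1) * 296.93 * 3326) = 3005 m/s

3005 m/s


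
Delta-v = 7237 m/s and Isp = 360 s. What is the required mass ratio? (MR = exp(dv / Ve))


Ve = 360 * 9.81 = 3531.6 m/s
MR = exp(7237 / 3531.6) = 7.762

7.762


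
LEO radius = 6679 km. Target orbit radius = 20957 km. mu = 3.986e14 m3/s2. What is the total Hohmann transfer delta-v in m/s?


V1 = sqrt(mu/r1) = 7725.26 m/s
dV1 = V1*(sqrt(2*r2/(r1+r2)) - 1) = 1788.56 m/s
V2 = sqrt(mu/r2) = 4361.18 m/s
dV2 = V2*(1 - sqrt(2*r1/(r1+r2))) = 1329.12 m/s
Total dV = 3118 m/s

3118 m/s


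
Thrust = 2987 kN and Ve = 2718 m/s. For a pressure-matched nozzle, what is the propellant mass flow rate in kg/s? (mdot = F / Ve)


mdot = F / Ve = 2987000 / 2718 = 1099.0 kg/s

1099.0 kg/s


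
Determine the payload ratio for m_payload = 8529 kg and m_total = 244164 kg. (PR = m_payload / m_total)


PR = 8529 / 244164 = 0.0349

0.0349


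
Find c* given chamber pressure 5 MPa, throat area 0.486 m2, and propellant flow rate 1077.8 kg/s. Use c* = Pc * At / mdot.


c* = 5e6 * 0.486 / 1077.8 = 2255 m/s

2255 m/s


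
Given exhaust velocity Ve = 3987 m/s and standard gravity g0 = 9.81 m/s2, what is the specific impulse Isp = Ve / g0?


Isp = Ve / g0 = 3987 / 9.81 = 406.4 s

406.4 s


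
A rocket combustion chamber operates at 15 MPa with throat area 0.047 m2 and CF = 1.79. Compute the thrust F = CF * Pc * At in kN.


F = 1.79 * 15e6 * 0.047 = 1.2620e+06 N = 1262.0 kN

1262.0 kN


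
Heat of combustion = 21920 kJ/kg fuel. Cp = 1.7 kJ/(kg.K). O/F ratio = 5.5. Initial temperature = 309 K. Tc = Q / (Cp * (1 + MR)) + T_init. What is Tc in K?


Tc = 21920 / (1.7 * (1 + 5.5)) + 309 = 2293 K

2293 K


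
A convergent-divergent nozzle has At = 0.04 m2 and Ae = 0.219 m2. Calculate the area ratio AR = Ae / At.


AR = 0.219 / 0.04 = 5.5

5.5


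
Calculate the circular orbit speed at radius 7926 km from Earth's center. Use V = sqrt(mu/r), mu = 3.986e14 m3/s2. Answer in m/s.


V = sqrt(3.986e14 / 7926000) = 7092 m/s

7092 m/s


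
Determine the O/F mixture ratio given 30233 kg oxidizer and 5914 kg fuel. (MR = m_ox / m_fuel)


MR = 30233 / 5914 = 5.11

5.11


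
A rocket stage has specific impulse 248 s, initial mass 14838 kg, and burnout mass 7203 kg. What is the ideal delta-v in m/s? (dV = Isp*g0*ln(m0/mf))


Ve = 248 * 9.81 = 2432.88 m/s
dV = 2432.88 * ln(14838/7203) = 1758 m/s

1758 m/s


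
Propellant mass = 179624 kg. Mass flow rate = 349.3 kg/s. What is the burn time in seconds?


tb = 179624 / 349.3 = 514.2 s

514.2 s


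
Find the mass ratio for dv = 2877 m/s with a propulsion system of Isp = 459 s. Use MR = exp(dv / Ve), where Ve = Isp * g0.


Ve = 459 * 9.81 = 4502.79 m/s
MR = exp(2877 / 4502.79) = 1.894

1.894


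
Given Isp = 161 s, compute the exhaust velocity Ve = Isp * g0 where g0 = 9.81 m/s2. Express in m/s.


Ve = Isp * g0 = 161 * 9.81 = 1579.4 m/s

1579.4 m/s


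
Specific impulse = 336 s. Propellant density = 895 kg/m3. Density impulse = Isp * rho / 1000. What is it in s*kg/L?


rho*Isp = 336 * 895 / 1000 = 301 s*kg/L

301 s*kg/L


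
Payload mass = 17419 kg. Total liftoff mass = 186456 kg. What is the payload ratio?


PR = 17419 / 186456 = 0.0934

0.0934


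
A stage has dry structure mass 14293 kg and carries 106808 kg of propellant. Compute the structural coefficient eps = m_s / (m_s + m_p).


eps = 14293 / (14293 + 106808) = 0.118

0.118


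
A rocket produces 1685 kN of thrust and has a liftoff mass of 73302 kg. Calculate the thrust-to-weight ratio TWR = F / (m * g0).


TWR = 1685000 / (73302 * 9.81) = 2.34

2.34


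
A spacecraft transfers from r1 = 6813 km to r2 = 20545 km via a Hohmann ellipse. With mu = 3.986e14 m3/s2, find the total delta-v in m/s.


V1 = sqrt(mu/r1) = 7648.91 m/s
dV1 = V1*(sqrt(2*r2/(r1+r2)) - 1) = 1725.1 m/s
V2 = sqrt(mu/r2) = 4404.69 m/s
dV2 = V2*(1 - sqrt(2*r1/(r1+r2))) = 1296.14 m/s
Total dV = 3021 m/s

3021 m/s


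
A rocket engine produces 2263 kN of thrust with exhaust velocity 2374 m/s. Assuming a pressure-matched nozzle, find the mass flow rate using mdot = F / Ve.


mdot = F / Ve = 2263000 / 2374 = 953.2 kg/s

953.2 kg/s


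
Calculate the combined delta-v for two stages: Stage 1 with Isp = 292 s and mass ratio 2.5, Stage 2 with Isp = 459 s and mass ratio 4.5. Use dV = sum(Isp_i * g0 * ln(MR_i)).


dV1 = 292 * 9.81 * ln(2.5) = 2624.7 m/s
dV2 = 459 * 9.81 * ln(4.5) = 6772.5 m/s
Total dV = 2624.7 + 6772.5 = 9397.2 m/s ~ 9397 m/s

9397 m/s


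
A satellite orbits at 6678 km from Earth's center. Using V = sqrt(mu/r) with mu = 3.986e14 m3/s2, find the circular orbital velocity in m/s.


V = sqrt(3.986e14 / 6678000) = 7726 m/s

7726 m/s


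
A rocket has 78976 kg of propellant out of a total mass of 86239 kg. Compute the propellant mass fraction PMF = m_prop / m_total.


PMF = 78976 / 86239 = 0.916

0.916


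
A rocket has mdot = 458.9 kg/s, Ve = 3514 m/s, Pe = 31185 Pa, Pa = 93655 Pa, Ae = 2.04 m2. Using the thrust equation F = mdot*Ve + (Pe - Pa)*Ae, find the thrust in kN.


F = 458.9 * 3514 + (31185 - 93655) * 2.04 = 1.4851e+06 N = 1485.1 kN

1485.1 kN


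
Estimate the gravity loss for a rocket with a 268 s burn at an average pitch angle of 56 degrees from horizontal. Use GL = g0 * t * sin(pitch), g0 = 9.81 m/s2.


GL = 9.81 * 268 * sin(56 deg) = 2180 m/s

2180 m/s


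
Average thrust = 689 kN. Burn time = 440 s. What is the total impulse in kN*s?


It = 689 * 440 = 303160 kN*s

303160 kN*s


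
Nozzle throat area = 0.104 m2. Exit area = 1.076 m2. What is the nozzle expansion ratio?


AR = 1.076 / 0.104 = 10.3

10.3


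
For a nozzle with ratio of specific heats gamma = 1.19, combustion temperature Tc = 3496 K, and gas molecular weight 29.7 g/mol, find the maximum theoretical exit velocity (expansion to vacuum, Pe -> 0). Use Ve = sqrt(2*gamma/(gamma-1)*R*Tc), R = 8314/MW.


R = 8314 / 29.7 = 279.93 J/(kg.K)
Ve = sqrt(2 * 1.19 / (1.19 - 1) * 279.93 * 3496) = 3501 m/s

3501 m/s


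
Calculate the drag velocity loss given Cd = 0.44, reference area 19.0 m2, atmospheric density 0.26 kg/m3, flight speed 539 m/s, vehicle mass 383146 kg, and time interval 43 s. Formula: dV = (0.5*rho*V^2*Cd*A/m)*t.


D = 0.5 * 0.26 * 539^2 * 0.44 * 19.0 = 315738.22 N
a = 315738.22 / 383146 = 0.8241 m/s2
dV = 0.8241 * 43 = 35.4 m/s

35.4 m/s


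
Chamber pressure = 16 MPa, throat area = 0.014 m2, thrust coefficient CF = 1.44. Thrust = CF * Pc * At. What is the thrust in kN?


F = 1.44 * 16e6 * 0.014 = 322560.0 N = 322.6 kN

322.6 kN


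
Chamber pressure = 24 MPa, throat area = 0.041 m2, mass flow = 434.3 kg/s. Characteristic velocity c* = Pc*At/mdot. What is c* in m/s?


c* = 24e6 * 0.041 / 434.3 = 2266 m/s

2266 m/s


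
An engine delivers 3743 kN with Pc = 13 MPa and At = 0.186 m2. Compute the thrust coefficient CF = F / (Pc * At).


CF = 3743000 / (13e6 * 0.186) = 1.55

1.55


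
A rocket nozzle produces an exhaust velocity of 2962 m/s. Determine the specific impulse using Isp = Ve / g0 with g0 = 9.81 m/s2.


Isp = Ve / g0 = 2962 / 9.81 = 301.9 s

301.9 s


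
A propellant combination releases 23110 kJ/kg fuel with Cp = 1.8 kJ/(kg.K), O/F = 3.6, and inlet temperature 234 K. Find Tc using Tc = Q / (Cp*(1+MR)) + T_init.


Tc = 23110 / (1.8 * (1 + 3.6)) + 234 = 3025 K

3025 K


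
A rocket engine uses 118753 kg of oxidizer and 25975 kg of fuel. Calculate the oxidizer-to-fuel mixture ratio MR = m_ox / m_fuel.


MR = 118753 / 25975 = 4.57

4.57


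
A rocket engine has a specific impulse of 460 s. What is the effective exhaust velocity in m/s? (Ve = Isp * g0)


Ve = Isp * g0 = 460 * 9.81 = 4512.6 m/s

4512.6 m/s


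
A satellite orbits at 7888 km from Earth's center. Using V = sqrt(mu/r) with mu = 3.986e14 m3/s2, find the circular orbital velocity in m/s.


V = sqrt(3.986e14 / 7888000) = 7109 m/s

7109 m/s


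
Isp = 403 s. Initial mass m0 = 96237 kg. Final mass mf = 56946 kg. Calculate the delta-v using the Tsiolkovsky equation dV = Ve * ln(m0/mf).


Ve = 403 * 9.81 = 3953.43 m/s
dV = 3953.43 * ln(96237/56946) = 2074 m/s

2074 m/s


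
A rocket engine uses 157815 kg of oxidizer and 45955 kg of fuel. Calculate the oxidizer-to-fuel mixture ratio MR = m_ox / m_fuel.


MR = 157815 / 45955 = 3.43

3.43


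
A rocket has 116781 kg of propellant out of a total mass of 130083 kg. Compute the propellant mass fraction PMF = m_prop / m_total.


PMF = 116781 / 130083 = 0.898

0.898


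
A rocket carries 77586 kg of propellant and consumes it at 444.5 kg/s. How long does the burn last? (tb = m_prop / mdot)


tb = 77586 / 444.5 = 174.5 s

174.5 s


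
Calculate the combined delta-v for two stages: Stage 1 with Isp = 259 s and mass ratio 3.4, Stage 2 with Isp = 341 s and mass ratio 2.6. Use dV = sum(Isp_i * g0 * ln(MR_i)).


dV1 = 259 * 9.81 * ln(3.4) = 3109.4 m/s
dV2 = 341 * 9.81 * ln(2.6) = 3196.4 m/s
Total dV = 3109.4 + 3196.4 = 6305.8 m/s ~ 6306 m/s

6306 m/s


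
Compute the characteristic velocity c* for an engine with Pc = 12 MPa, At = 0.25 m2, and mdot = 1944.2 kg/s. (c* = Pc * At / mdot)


c* = 12e6 * 0.25 / 1944.2 = 1543 m/s

1543 m/s


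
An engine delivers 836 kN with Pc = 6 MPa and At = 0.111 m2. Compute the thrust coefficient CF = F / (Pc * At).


CF = 836000 / (6e6 * 0.111) = 1.26

1.26


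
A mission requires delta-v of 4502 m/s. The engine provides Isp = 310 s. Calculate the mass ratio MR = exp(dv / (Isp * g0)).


Ve = 310 * 9.81 = 3041.1 m/s
MR = exp(4502 / 3041.1) = 4.395

4.395


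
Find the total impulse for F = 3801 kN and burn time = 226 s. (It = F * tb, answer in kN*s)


It = 3801 * 226 = 859026 kN*s

859026 kN*s


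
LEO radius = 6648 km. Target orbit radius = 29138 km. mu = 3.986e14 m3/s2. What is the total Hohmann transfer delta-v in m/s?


V1 = sqrt(mu/r1) = 7743.25 m/s
dV1 = V1*(sqrt(2*r2/(r1+r2)) - 1) = 2137.99 m/s
V2 = sqrt(mu/r2) = 3698.61 m/s
dV2 = V2*(1 - sqrt(2*r1/(r1+r2))) = 1444.15 m/s
Total dV = 3582 m/s

3582 m/s


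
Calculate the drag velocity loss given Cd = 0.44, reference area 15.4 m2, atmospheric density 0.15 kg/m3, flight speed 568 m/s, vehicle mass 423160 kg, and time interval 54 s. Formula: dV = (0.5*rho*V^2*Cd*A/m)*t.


D = 0.5 * 0.15 * 568^2 * 0.44 * 15.4 = 163957.52 N
a = 163957.52 / 423160 = 0.3875 m/s2
dV = 0.3875 * 54 = 20.9 m/s

20.9 m/s


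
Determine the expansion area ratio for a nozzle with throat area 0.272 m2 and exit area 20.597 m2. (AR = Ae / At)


AR = 20.597 / 0.272 = 75.7

75.7


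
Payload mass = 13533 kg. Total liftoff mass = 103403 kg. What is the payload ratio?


PR = 13533 / 103403 = 0.1309

0.1309


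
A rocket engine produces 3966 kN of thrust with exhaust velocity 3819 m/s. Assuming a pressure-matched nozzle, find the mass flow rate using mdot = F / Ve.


mdot = F / Ve = 3966000 / 3819 = 1038.5 kg/s

1038.5 kg/s


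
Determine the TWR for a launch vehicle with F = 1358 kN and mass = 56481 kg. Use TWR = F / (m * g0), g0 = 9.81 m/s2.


TWR = 1358000 / (56481 * 9.81) = 2.45

2.45


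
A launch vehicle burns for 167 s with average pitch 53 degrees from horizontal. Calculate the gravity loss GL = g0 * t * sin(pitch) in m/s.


GL = 9.81 * 167 * sin(53 deg) = 1308 m/s

1308 m/s


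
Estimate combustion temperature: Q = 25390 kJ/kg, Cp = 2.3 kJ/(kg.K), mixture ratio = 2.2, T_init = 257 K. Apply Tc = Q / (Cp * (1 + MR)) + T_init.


Tc = 25390 / (2.3 * (1 + 2.2)) + 257 = 3707 K

3707 K


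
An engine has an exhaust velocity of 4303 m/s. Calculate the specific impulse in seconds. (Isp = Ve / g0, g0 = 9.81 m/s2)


Isp = Ve / g0 = 4303 / 9.81 = 438.6 s

438.6 s


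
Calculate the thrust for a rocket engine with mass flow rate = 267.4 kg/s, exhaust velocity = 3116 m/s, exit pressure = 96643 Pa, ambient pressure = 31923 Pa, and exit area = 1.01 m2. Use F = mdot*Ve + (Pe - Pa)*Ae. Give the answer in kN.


F = 267.4 * 3116 + (96643 - 31923) * 1.01 = 898586.0 N = 898.6 kN

898.6 kN


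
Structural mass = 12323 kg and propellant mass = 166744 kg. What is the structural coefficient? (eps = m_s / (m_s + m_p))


eps = 12323 / (12323 + 166744) = 0.0688

0.0688


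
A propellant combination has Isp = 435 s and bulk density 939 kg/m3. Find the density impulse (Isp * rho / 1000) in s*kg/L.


rho*Isp = 435 * 939 / 1000 = 408 s*kg/L

408 s*kg/L


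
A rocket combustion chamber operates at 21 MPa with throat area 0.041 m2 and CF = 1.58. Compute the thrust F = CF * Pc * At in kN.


F = 1.58 * 21e6 * 0.041 = 1.3604e+06 N = 1360.4 kN

1360.4 kN


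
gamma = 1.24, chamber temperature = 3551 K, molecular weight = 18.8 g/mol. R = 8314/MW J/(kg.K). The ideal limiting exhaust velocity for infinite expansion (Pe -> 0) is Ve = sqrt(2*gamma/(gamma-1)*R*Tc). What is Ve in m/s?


R = 8314 / 18.8 = 442.23 J/(kg.K)
Ve = sqrt(2 * 1.24 / (1.24 - 1) * 442.23 * 3551) = 4028 m/s

4028 m/s


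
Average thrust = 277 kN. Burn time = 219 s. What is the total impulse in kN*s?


It = 277 * 219 = 60663 kN*s

60663 kN*s


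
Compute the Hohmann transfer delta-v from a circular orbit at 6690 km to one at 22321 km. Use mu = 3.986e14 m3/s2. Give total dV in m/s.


V1 = sqrt(mu/r1) = 7718.9 m/s
dV1 = V1*(sqrt(2*r2/(r1+r2)) - 1) = 1856.26 m/s
V2 = sqrt(mu/r2) = 4225.83 m/s
dV2 = V2*(1 - sqrt(2*r1/(r1+r2))) = 1355.98 m/s
Total dV = 3212 m/s

3212 m/s


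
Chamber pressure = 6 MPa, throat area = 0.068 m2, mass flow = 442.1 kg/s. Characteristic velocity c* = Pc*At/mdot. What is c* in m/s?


c* = 6e6 * 0.068 / 442.1 = 923 m/s

923 m/s


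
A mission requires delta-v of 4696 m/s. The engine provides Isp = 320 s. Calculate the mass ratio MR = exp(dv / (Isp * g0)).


Ve = 320 * 9.81 = 3139.2 m/s
MR = exp(4696 / 3139.2) = 4.463

4.463


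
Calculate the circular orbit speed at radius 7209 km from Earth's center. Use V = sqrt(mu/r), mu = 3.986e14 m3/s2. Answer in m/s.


V = sqrt(3.986e14 / 7209000) = 7436 m/s

7436 m/s


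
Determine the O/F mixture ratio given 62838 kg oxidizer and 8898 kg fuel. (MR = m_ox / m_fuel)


MR = 62838 / 8898 = 7.06

7.06


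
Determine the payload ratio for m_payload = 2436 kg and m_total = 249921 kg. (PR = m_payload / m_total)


PR = 2436 / 249921 = 0.0097

0.0097


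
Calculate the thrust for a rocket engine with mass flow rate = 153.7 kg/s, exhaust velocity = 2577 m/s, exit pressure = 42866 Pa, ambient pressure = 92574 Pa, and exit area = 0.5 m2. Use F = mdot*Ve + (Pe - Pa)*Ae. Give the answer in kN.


F = 153.7 * 2577 + (42866 - 92574) * 0.5 = 371231.0 N = 371.2 kN

371.2 kN


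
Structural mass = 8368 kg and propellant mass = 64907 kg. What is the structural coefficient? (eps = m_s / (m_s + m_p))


eps = 8368 / (8368 + 64907) = 0.1142

0.1142


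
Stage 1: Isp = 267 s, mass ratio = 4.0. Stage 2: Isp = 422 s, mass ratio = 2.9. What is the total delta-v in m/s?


dV1 = 267 * 9.81 * ln(4.0) = 3631.1 m/s
dV2 = 422 * 9.81 * ln(2.9) = 4407.7 m/s
Total dV = 3631.1 + 4407.7 = 8038.8 m/s ~ 8039 m/s

8039 m/s


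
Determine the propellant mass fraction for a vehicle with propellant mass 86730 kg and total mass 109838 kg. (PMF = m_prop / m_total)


PMF = 86730 / 109838 = 0.79

0.79


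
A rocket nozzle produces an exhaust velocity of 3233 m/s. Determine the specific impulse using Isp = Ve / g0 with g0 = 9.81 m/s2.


Isp = Ve / g0 = 3233 / 9.81 = 329.6 s

329.6 s


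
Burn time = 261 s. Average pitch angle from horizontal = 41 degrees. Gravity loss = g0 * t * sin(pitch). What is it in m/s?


GL = 9.81 * 261 * sin(41 deg) = 1680 m/s

1680 m/s


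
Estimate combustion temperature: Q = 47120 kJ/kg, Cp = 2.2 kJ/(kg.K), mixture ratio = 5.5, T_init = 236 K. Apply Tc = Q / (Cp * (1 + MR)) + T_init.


Tc = 47120 / (2.2 * (1 + 5.5)) + 236 = 3531 K

3531 K


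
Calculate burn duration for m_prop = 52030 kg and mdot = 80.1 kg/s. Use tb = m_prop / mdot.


tb = 52030 / 80.1 = 649.6 s

649.6 s


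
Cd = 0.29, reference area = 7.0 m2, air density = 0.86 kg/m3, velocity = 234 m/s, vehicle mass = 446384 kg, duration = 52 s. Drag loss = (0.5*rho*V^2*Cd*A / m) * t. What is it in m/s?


D = 0.5 * 0.86 * 234^2 * 0.29 * 7.0 = 47796.51 N
a = 47796.51 / 446384 = 0.1071 m/s2
dV = 0.1071 * 52 = 5.6 m/s

5.6 m/s


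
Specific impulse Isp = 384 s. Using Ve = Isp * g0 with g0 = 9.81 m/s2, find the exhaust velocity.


Ve = Isp * g0 = 384 * 9.81 = 3767.0 m/s

3767.0 m/s


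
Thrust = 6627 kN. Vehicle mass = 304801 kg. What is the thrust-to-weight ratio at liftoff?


TWR = 6627000 / (304801 * 9.81) = 2.22

2.22


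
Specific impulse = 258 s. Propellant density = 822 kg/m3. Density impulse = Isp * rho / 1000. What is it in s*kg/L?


rho*Isp = 258 * 822 / 1000 = 212 s*kg/L

212 s*kg/L


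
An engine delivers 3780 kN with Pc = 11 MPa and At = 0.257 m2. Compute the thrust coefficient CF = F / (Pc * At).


CF = 3780000 / (11e6 * 0.257) = 1.34

1.34


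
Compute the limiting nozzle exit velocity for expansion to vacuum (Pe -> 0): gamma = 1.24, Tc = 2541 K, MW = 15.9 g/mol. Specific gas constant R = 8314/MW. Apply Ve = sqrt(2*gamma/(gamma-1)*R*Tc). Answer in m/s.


R = 8314 / 15.9 = 522.89 J/(kg.K)
Ve = sqrt(2 * 1.24 / (1.24 - 1) * 522.89 * 2541) = 3705 m/s

3705 m/s


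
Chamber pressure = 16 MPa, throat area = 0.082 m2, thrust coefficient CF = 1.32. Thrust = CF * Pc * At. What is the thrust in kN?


F = 1.32 * 16e6 * 0.082 = 1.7318e+06 N = 1731.8 kN

1731.8 kN


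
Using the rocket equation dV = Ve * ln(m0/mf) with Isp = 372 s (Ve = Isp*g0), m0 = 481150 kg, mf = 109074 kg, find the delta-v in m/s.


Ve = 372 * 9.81 = 3649.32 m/s
dV = 3649.32 * ln(481150/109074) = 5416 m/s

5416 m/s


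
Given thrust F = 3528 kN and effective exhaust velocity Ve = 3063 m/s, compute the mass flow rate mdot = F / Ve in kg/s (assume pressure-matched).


mdot = F / Ve = 3528000 / 3063 = 1151.8 kg/s

1151.8 kg/s


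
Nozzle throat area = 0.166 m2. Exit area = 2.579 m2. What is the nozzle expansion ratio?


AR = 2.579 / 0.166 = 15.5

15.5


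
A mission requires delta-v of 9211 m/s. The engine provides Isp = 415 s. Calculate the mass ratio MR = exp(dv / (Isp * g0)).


Ve = 415 * 9.81 = 4071.15 m/s
MR = exp(9211 / 4071.15) = 9.607

9.607


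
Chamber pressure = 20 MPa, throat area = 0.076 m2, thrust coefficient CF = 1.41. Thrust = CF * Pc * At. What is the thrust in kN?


F = 1.41 * 20e6 * 0.076 = 2.1432e+06 N = 2143.2 kN

2143.2 kN


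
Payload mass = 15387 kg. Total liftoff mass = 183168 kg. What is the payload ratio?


PR = 15387 / 183168 = 0.084

0.084


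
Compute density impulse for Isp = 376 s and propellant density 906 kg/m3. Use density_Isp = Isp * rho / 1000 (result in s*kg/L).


rho*Isp = 376 * 906 / 1000 = 341 s*kg/L

341 s*kg/L


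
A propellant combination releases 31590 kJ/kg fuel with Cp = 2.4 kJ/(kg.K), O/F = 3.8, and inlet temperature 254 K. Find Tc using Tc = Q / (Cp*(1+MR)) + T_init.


Tc = 31590 / (2.4 * (1 + 3.8)) + 254 = 2996 K

2996 K


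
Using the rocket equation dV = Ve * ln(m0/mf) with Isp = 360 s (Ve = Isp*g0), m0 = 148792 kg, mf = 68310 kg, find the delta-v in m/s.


Ve = 360 * 9.81 = 3531.6 m/s
dV = 3531.6 * ln(148792/68310) = 2749 m/s

2749 m/s


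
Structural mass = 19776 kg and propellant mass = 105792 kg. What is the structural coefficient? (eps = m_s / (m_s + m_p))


eps = 19776 / (19776 + 105792) = 0.1575

0.1575


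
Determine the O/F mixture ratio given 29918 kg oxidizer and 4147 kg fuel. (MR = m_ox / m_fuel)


MR = 29918 / 4147 = 7.21

7.21


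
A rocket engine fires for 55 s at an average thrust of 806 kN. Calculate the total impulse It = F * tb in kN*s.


It = 806 * 55 = 44330 kN*s

44330 kN*s


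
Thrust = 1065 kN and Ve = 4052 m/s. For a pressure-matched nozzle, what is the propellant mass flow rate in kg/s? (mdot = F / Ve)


mdot = F / Ve = 1065000 / 4052 = 262.8 kg/s

262.8 kg/s


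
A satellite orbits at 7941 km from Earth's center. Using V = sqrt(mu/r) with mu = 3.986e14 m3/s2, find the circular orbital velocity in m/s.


V = sqrt(3.986e14 / 7941000) = 7085 m/s

7085 m/s


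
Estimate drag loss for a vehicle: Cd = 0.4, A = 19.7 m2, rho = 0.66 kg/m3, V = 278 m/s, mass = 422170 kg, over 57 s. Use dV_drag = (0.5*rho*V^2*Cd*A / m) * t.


D = 0.5 * 0.66 * 278^2 * 0.4 * 19.7 = 200969.31 N
a = 200969.31 / 422170 = 0.476 m/s2
dV = 0.476 * 57 = 27.1 m/s

27.1 m/s


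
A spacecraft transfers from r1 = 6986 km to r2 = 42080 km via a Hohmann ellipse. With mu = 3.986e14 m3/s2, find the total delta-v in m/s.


V1 = sqrt(mu/r1) = 7553.61 m/s
dV1 = V1*(sqrt(2*r2/(r1+r2)) - 1) = 2339.14 m/s
V2 = sqrt(mu/r2) = 3077.73 m/s
dV2 = V2*(1 - sqrt(2*r1/(r1+r2))) = 1435.37 m/s
Total dV = 3775 m/s

3775 m/s


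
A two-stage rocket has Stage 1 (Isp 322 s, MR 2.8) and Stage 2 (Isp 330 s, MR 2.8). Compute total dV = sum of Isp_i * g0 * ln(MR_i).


dV1 = 322 * 9.81 * ln(2.8) = 3252.4 m/s
dV2 = 330 * 9.81 * ln(2.8) = 3333.2 m/s
Total dV = 3252.4 + 3333.2 = 6585.6 m/s ~ 6586 m/s

6586 m/s


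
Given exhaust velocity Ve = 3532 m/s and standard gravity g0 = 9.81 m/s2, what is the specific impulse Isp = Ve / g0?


Isp = Ve / g0 = 3532 / 9.81 = 360.0 s

360.0 s


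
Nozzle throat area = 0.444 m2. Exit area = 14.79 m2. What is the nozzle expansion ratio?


AR = 14.79 / 0.444 = 33.3

33.3


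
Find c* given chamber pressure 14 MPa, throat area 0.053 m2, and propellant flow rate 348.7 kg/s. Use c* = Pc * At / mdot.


c* = 14e6 * 0.053 / 348.7 = 2128 m/s

2128 m/s


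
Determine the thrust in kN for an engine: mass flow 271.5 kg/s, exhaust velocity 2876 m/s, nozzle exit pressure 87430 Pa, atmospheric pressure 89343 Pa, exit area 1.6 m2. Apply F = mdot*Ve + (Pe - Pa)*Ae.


F = 271.5 * 2876 + (87430 - 89343) * 1.6 = 777773.0 N = 777.8 kN

777.8 kN


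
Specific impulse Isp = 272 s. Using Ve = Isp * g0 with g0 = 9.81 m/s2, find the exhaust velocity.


Ve = Isp * g0 = 272 * 9.81 = 2668.3 m/s

2668.3 m/s


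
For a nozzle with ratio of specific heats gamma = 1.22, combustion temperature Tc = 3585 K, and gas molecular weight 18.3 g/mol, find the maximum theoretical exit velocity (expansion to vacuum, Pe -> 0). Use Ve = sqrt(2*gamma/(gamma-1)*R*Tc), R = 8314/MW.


R = 8314 / 18.3 = 454.32 J/(kg.K)
Ve = sqrt(2 * 1.22 / (1.22 - 1) * 454.32 * 3585) = 4250 m/s

4250 m/s


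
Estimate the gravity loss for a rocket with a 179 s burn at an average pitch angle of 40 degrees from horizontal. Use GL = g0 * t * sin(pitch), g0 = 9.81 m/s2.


GL = 9.81 * 179 * sin(40 deg) = 1129 m/s

1129 m/s


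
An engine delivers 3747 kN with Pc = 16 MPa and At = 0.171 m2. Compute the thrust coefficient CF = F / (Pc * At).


CF = 3747000 / (16e6 * 0.171) = 1.37

1.37


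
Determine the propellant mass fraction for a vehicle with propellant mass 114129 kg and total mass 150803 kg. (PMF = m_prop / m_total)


PMF = 114129 / 150803 = 0.757

0.757


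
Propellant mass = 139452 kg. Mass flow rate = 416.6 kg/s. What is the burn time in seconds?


tb = 139452 / 416.6 = 334.7 s

334.7 s


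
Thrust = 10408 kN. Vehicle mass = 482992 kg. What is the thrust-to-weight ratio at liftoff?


TWR = 10408000 / (482992 * 9.81) = 2.2

2.2


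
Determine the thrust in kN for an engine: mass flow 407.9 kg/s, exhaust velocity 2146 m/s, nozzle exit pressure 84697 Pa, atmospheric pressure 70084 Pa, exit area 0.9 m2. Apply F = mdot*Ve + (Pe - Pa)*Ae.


F = 407.9 * 2146 + (84697 - 70084) * 0.9 = 888505.0 N = 888.5 kN

888.5 kN


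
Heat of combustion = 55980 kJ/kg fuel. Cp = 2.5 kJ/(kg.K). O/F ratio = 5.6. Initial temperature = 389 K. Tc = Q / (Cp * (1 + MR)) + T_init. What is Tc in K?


Tc = 55980 / (2.5 * (1 + 5.6)) + 389 = 3782 K

3782 K


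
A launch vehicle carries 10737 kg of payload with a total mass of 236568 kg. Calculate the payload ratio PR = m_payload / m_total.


PR = 10737 / 236568 = 0.0454

0.0454
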